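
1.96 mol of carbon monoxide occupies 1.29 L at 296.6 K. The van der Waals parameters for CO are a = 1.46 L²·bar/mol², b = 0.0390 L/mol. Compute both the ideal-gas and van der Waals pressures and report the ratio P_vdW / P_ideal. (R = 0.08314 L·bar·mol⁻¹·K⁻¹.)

P_vdW / P_ideal ≈ 0.9730

Ideal: P_ideal = nRT/V = (1.96)(0.08314)(296.6)/1.29 = 37.4669 bar
vdW: P = nRT/(V − nb) − a n²/V² = 48.3323/1.21356 − 5.60874/1.66410 = 39.8269 − 3.37043 = 36.4565 bar
Ratio = 36.4565/37.4669 = 0.9730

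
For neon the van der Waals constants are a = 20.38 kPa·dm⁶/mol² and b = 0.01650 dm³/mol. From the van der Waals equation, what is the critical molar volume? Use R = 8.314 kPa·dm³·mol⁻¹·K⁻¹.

For a van der Waals gas, V_m,c = 3b.
V_m,c = 3×0.01650 = 0.04950 dm³/mol

V_m,c ≈ 0.04950 dm³/mol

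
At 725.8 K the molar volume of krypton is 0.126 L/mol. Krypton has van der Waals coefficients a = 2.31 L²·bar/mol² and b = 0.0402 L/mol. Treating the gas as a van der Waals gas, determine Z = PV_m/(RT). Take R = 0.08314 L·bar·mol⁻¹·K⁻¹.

P = RT/(V_m − b) − a/V_m² = (0.08314)(725.8)/(0.126 − 0.0402) − 2.31/(0.126)²
  = 60.343/0.085800 − 145.50 = 703.30 − 145.50 = 557.80 bar
Z = PV_m/(RT) = (557.80)(0.126)/((0.08314)(725.8)) = 70.283/60.343 = 1.165

Z ≈ 1.165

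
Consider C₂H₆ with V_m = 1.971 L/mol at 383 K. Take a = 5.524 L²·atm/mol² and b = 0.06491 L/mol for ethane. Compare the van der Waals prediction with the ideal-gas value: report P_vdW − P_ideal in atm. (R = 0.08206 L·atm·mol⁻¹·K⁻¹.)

Ideal: P_ideal = RT/V_m = (0.08206)(383)/1.971 = 15.9457 atm
vdW: P = RT/(V_m − b) − a/V_m² = 31.4290/1.90609 − 5.524/3.88484 = 16.4887 − 1.42194 = 15.0668 atm
ΔP = 15.0668 − 15.9457 = -0.879 atm

ΔP ≈ -0.879 atm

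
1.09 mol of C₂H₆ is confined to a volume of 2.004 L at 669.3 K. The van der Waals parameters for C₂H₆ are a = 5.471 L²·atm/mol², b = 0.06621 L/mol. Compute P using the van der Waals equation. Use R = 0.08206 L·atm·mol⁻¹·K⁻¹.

P ≈ 29.37 atm

P = nRT/(V − nb) − a n²/V²
nRT/(V − nb) = (1.09)(0.08206)(669.3)/(2.004 − 1.09×0.06621) = 59.866/1.9318 = 30.990 atm
a n²/V² = (5.471)(1.09)²/(2.004)² = 1.6185 atm
P = 30.990 − 1.6185 = 29.37 atm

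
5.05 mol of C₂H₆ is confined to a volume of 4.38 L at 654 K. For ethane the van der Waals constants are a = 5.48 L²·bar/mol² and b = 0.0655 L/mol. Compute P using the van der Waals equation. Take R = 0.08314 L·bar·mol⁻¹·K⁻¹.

P ≈ 60.53 bar

P = nRT/(V − nb) − a n²/V²
nRT/(V − nb) = (5.05)(0.08314)(654)/(4.38 − 5.05×0.0655) = 274.59/4.0492 = 67.813 bar
a n²/V² = (5.48)(5.05)²/(4.38)² = 7.2848 bar
P = 67.813 − 7.2848 = 60.53 bar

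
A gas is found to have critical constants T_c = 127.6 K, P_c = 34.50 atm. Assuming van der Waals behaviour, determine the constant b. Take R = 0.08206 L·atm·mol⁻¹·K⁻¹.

From T_c = 8a/(27Rb) and P_c = a/(27b²): b = R T_c/(8 P_c).
b = (0.08206)(127.6)/(8×34.50) = 10.471/276.00 = 0.03794 L/mol

b ≈ 0.03794 L/mol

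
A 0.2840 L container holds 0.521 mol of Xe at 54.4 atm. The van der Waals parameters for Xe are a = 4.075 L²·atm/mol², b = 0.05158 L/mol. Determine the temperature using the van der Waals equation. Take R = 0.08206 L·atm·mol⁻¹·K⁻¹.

T ≈ 409.7 K

T = (P + a n²/V²)(V − nb)/(nR)
P + a n²/V² = 54.4 + (4.075)(0.521)²/(0.2840)² = 68.114 atm
V − nb = 0.2840 − (0.521)(0.05158) = 0.25713 L
T = (68.114)(0.25713)/((0.521)(0.08206)) = 409.7 K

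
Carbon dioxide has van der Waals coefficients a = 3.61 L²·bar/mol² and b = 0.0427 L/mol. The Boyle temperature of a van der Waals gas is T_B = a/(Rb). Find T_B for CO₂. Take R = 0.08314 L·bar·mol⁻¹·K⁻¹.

T_B ≈ 1017 K

For a van der Waals gas the second virial coefficient B₂ = b − a/(RT) vanishes at T_B = a/(Rb).
T_B = 3.61/(0.08314×0.0427) = 3.61/0.0035501 = 1017 K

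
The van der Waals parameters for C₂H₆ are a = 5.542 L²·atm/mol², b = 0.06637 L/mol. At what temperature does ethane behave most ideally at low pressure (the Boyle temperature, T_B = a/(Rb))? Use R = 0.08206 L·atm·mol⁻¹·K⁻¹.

T_B ≈ 1018 K

For a van der Waals gas the second virial coefficient B₂ = b − a/(RT) vanishes at T_B = a/(Rb).
T_B = 5.542/(0.08206×0.06637) = 5.542/0.0054463 = 1018 K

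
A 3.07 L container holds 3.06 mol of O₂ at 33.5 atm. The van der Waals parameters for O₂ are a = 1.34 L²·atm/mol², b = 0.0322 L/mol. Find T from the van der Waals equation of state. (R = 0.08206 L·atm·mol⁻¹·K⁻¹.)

T ≈ 412.2 K

T = (P + a n²/V²)(V − nb)/(nR)
P + a n²/V² = 33.5 + (1.34)(3.06)²/(3.07)² = 34.831 atm
V − nb = 3.07 − (3.06)(0.0322) = 2.9715 L
T = (34.831)(2.9715)/((3.06)(0.08206)) = 412.2 K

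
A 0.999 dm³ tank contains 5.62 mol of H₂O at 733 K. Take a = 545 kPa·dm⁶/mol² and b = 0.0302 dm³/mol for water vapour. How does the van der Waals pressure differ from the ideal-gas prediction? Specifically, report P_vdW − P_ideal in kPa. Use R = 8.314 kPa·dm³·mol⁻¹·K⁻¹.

Ideal: P_ideal = nRT/V = (5.62)(8.314)(733)/0.999 = 34283.5 kPa
vdW: P = nRT/(V − nb) − a n²/V² = 34249.2/0.829276 − 17213.5/0.998001 = 41300.1 − 17248.0 = 24052.1 kPa
ΔP = 24052.1 − 34283.5 = -10231 kPa

ΔP ≈ -10231 kPa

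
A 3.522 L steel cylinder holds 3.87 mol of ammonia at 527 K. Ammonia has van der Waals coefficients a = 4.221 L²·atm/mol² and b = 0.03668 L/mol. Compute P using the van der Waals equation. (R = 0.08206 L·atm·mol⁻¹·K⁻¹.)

P = nRT/(V − nb) − a n²/V²
nRT/(V − nb) = (3.87)(0.08206)(527)/(3.522 − 3.87×0.03668) = 167.36/3.3800 = 49.515 atm
a n²/V² = (4.221)(3.87)²/(3.522)² = 5.0963 atm
P = 49.515 − 5.0963 = 44.42 atm

P ≈ 44.42 atm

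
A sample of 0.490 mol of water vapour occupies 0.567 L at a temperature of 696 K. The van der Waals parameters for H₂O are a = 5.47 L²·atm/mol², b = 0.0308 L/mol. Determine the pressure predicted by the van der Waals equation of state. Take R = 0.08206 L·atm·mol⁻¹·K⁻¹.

P ≈ 46.62 atm

P = nRT/(V − nb) − a n²/V²
nRT/(V − nb) = (0.490)(0.08206)(696)/(0.567 − 0.490×0.0308) = 27.986/0.55191 = 50.708 atm
a n²/V² = (5.47)(0.490)²/(0.567)² = 4.0852 atm
P = 50.708 − 4.0852 = 46.62 atm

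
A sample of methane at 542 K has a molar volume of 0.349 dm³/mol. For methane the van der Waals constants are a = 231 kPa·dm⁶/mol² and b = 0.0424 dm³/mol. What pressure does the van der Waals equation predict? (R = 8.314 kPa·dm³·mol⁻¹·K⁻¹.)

P = RT/(V_m − b) − a/V_m²
RT/(V_m − b) = (8.314)(542)/(0.349 − 0.0424) = 4506.2/0.30660 = 14697 kPa
a/V_m² = 231/(0.349)² = 1896.5 kPa
P = 14697 − 1896.5 = 12801 kPa

P ≈ 12801 kPa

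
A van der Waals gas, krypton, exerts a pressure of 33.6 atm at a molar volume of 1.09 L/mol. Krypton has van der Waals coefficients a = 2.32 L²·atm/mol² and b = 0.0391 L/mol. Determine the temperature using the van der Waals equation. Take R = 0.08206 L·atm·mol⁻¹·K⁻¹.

T ≈ 455.3 K

T = (P + a/V_m²)(V_m − b)/R
P + a/V_m² = 33.6 + 2.32/(1.09)² = 35.553 atm
V_m − b = 1.09 − 0.0391 = 1.0509 L/mol
T = (35.553)(1.0509)/0.08206 = 455.3 K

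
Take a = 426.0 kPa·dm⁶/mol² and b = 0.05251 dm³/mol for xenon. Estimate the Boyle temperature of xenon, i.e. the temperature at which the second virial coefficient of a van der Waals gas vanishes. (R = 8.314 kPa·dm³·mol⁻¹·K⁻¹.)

For a van der Waals gas the second virial coefficient B₂ = b − a/(RT) vanishes at T_B = a/(Rb).
T_B = 426.0/(8.314×0.05251) = 426.0/0.43657 = 975.8 K

T_B ≈ 975.8 K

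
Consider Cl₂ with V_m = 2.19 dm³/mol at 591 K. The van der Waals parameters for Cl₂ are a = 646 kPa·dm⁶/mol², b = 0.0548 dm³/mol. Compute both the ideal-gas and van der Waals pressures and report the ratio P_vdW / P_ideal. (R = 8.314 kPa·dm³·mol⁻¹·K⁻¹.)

Ideal: P_ideal = RT/V_m = (8.314)(591)/2.19 = 2243.64 kPa
vdW: P = RT/(V_m − b) − a/V_m² = 4913.57/2.13520 − 646/4.79610 = 2301.22 − 134.693 = 2166.53 kPa
Ratio = 2166.53/2243.64 = 0.9656

P_vdW / P_ideal ≈ 0.9656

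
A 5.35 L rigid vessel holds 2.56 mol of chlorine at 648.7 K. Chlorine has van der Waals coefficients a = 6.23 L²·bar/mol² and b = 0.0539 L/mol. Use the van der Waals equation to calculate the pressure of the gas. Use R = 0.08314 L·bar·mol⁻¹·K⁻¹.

P = nRT/(V − nb) − a n²/V²
nRT/(V − nb) = (2.56)(0.08314)(648.7)/(5.35 − 2.56×0.0539) = 138.07/5.2120 = 26.491 bar
a n²/V² = (6.23)(2.56)²/(5.35)² = 1.4265 bar
P = 26.491 − 1.4265 = 25.06 bar

P ≈ 25.06 bar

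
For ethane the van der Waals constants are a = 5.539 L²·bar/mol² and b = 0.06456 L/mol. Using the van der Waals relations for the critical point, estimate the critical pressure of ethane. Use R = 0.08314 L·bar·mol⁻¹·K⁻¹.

P_c ≈ 49.22 bar

For a van der Waals gas, P_c = a/(27b²).
P_c = 5.539/(27×(0.06456)²) = 5.539/0.11254 = 49.22 bar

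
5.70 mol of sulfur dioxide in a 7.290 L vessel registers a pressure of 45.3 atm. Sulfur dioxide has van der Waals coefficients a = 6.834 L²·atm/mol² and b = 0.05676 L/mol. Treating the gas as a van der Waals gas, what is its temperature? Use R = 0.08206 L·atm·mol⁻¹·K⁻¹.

T = (P + a n²/V²)(V − nb)/(nR)
P + a n²/V² = 45.3 + (6.834)(5.70)²/(7.290)² = 49.478 atm
V − nb = 7.290 − (5.70)(0.05676) = 6.9665 L
T = (49.478)(6.9665)/((5.70)(0.08206)) = 736.9 K

T ≈ 736.9 K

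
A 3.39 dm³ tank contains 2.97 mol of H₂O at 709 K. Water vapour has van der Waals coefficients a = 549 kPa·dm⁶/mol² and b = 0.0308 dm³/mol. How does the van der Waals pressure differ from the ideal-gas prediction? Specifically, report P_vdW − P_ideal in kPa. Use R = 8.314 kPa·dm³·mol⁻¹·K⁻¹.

ΔP ≈ -278.2 kPa

Ideal: P_ideal = nRT/V = (2.97)(8.314)(709)/3.39 = 5164.32 kPa
vdW: P = nRT/(V − nb) − a n²/V² = 17507.0/3.29852 − 4842.67/11.4921 = 5307.53 − 421.391 = 4886.14 kPa
ΔP = 4886.14 − 5164.32 = -278.2 kPa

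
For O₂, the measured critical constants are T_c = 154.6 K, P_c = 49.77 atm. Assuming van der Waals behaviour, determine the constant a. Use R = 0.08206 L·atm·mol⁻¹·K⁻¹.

a ≈ 1.364 L²·atm/mol²

From T_c = 8a/(27Rb) and P_c = a/(27b²): a = 27 R² T_c²/(64 P_c).
a = 27×(0.08206)²×(154.6)²/(64×49.77) = 4345.6/3185.3 = 1.364 L²·atm/mol²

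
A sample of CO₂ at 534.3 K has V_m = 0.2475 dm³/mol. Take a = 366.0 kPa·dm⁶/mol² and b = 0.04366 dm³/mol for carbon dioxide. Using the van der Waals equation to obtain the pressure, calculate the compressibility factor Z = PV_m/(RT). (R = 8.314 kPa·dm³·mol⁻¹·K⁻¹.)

Z ≈ 0.8813

P = RT/(V_m − b) − a/V_m² = (8.314)(534.3)/(0.2475 − 0.04366) − 366.0/(0.2475)²
  = 4442.2/0.20384 − 5974.9 = 21793 − 5974.9 = 15818 kPa
Z = PV_m/(RT) = (15818)(0.2475)/((8.314)(534.3)) = 3915.0/4442.2 = 0.8813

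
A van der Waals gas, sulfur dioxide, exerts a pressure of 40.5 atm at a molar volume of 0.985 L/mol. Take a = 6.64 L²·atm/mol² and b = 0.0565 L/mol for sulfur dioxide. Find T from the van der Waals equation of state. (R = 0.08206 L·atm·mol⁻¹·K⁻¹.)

T ≈ 535.7 K

T = (P + a/V_m²)(V_m − b)/R
P + a/V_m² = 40.5 + 6.64/(0.985)² = 47.344 atm
V_m − b = 0.985 − 0.0565 = 0.92850 L/mol
T = (47.344)(0.92850)/0.08206 = 535.7 K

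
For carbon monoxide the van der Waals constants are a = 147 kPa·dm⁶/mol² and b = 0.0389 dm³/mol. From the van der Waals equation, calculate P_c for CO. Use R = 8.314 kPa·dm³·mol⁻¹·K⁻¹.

P_c ≈ 3598 kPa

For a van der Waals gas, P_c = a/(27b²).
P_c = 147/(27×(0.0389)²) = 147/0.040857 = 3598 kPa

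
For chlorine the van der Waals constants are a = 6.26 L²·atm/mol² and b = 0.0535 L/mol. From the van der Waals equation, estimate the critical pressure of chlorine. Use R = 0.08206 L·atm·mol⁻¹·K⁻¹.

For a van der Waals gas, P_c = a/(27b²).
P_c = 6.26/(27×(0.0535)²) = 6.26/0.077281 = 81.00 atm

P_c ≈ 81.00 atm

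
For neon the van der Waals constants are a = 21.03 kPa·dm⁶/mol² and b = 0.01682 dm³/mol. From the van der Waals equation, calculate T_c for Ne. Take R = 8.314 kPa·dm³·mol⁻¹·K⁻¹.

T_c ≈ 44.56 K

For a van der Waals gas, T_c = 8a/(27Rb).
T_c = 8×21.03/(27×8.314×0.01682) = 168.24/3.7757 = 44.56 K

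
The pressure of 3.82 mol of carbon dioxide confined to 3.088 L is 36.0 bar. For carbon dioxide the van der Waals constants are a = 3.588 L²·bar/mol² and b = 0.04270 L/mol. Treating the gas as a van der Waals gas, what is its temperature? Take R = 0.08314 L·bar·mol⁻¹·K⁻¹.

T ≈ 382.1 K

T = (P + a n²/V²)(V − nb)/(nR)
P + a n²/V² = 36.0 + (3.588)(3.82)²/(3.088)² = 41.491 bar
V − nb = 3.088 − (3.82)(0.04270) = 2.9249 L
T = (41.491)(2.9249)/((3.82)(0.08314)) = 382.1 K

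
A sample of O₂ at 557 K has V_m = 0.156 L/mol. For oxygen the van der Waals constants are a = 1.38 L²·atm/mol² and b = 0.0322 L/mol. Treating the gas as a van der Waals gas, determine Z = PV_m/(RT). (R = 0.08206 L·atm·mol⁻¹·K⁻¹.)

P = RT/(V_m − b) − a/V_m² = (0.08206)(557)/(0.156 − 0.0322) − 1.38/(0.156)²
  = 45.707/0.12380 − 56.706 = 369.20 − 56.706 = 312.49 atm
Z = PV_m/(RT) = (312.49)(0.156)/((0.08206)(557)) = 48.748/45.707 = 1.067

Z ≈ 1.067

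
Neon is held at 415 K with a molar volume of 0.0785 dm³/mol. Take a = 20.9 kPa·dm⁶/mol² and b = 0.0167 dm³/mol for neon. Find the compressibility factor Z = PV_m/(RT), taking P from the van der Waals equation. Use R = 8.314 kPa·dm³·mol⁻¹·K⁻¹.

P = RT/(V_m − b) − a/V_m² = (8.314)(415)/(0.0785 − 0.0167) − 20.9/(0.0785)²
  = 3450.3/0.061800 − 3391.6 = 55830 − 3391.6 = 52438 kPa
Z = PV_m/(RT) = (52438)(0.0785)/((8.314)(415)) = 4116.4/3450.3 = 1.193

Z ≈ 1.193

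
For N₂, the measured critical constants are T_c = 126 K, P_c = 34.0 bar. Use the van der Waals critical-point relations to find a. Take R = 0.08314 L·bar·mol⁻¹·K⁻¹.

a ≈ 1.362 L²·bar/mol²

From T_c = 8a/(27Rb) and P_c = a/(27b²): a = 27 R² T_c²/(64 P_c).
a = 27×(0.08314)²×(126)²/(64×34.0) = 2963.0/2176.0 = 1.362 L²·bar/mol²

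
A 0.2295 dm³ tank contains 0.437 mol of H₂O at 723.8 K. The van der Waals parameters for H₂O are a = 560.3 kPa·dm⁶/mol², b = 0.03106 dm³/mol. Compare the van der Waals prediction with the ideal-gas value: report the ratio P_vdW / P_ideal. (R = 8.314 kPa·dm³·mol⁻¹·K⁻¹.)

P_vdW / P_ideal ≈ 0.8856

Ideal: P_ideal = nRT/V = (0.437)(8.314)(723.8)/0.2295 = 11458.5 kPa
vdW: P = nRT/(V − nb) − a n²/V² = 2629.72/0.215927 − 107.000/0.0526703 = 12178.7 − 2031.51 = 10147.2 kPa
Ratio = 10147.2/11458.5 = 0.8856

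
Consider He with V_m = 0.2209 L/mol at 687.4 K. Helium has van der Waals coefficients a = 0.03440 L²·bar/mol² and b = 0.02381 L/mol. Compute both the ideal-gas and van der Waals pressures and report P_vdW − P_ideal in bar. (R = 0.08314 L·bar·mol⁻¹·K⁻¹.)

Ideal: P_ideal = RT/V_m = (0.08314)(687.4)/0.2209 = 258.716 bar
vdW: P = RT/(V_m − b) − a/V_m² = 57.1504/0.197090 − 0.03440/0.0487968 = 289.971 − 0.704964 = 289.266 bar
ΔP = 289.266 − 258.716 = 30.55 bar

ΔP ≈ 30.55 bar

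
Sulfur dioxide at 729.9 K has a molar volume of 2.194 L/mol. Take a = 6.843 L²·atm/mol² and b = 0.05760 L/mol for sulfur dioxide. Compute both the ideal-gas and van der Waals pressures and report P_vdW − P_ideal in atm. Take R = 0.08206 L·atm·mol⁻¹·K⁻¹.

Ideal: P_ideal = RT/V_m = (0.08206)(729.9)/2.194 = 27.2997 atm
vdW: P = RT/(V_m − b) − a/V_m² = 59.8956/2.13640 − 6.843/4.81364 = 28.0358 − 1.42159 = 26.6142 atm
ΔP = 26.6142 − 27.2997 = -0.686 atm

ΔP ≈ -0.686 atm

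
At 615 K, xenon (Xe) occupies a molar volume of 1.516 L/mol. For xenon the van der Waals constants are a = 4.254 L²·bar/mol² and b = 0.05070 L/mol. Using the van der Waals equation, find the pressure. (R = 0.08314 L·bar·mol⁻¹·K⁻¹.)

P = RT/(V_m − b) − a/V_m²
RT/(V_m − b) = (0.08314)(615)/(1.516 − 0.05070) = 51.131/1.4653 = 34.895 bar
a/V_m² = 4.254/(1.516)² = 1.8510 bar
P = 34.895 − 1.8510 = 33.04 bar

P ≈ 33.04 bar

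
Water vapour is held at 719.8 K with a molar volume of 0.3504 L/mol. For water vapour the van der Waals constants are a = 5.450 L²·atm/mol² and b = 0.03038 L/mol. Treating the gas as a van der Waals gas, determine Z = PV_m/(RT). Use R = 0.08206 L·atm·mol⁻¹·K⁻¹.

Z ≈ 0.8316

P = RT/(V_m − b) − a/V_m² = (0.08206)(719.8)/(0.3504 − 0.03038) − 5.450/(0.3504)²
  = 59.067/0.32002 − 44.388 = 184.57 − 44.388 = 140.18 atm
Z = PV_m/(RT) = (140.18)(0.3504)/((0.08206)(719.8)) = 49.119/59.067 = 0.8316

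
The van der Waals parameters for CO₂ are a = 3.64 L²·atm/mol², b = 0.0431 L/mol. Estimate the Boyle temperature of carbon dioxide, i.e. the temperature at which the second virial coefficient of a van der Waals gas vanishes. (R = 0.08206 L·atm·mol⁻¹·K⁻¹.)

For a van der Waals gas the second virial coefficient B₂ = b − a/(RT) vanishes at T_B = a/(Rb).
T_B = 3.64/(0.08206×0.0431) = 3.64/0.0035368 = 1029 K

T_B ≈ 1029 K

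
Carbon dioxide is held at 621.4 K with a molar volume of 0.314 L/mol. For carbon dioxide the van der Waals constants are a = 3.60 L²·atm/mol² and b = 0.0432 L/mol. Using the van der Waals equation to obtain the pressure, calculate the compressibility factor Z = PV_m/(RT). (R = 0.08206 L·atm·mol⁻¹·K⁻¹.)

P = RT/(V_m − b) − a/V_m² = (0.08206)(621.4)/(0.314 − 0.0432) − 3.60/(0.314)²
  = 50.992/0.27080 − 36.513 = 188.30 − 36.513 = 151.79 atm
Z = PV_m/(RT) = (151.79)(0.314)/((0.08206)(621.4)) = 47.662/50.992 = 0.9347

Z ≈ 0.9347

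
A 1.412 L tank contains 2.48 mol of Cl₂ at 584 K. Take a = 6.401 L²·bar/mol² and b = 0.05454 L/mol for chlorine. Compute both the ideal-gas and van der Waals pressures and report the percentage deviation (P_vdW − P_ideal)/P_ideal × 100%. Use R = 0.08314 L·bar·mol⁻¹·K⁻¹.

-12.56 %

Ideal: P_ideal = nRT/V = (2.48)(0.08314)(584)/1.412 = 85.2786 bar
vdW: P = nRT/(V − nb) − a n²/V² = 120.413/1.27674 − 39.3687/1.99374 = 94.3129 − 19.7462 = 74.5667 bar
% deviation = (74.5667 − 85.2786)/85.2786 × 100% = -12.56%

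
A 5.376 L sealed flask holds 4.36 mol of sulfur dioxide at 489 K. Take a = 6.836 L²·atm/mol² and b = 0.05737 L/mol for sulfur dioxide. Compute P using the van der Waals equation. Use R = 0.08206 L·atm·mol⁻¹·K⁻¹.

P ≈ 29.64 atm

P = nRT/(V − nb) − a n²/V²
nRT/(V − nb) = (4.36)(0.08206)(489)/(5.376 − 4.36×0.05737) = 174.96/5.1259 = 34.133 atm
a n²/V² = (6.836)(4.36)²/(5.376)² = 4.4963 atm
P = 34.133 − 4.4963 = 29.64 atm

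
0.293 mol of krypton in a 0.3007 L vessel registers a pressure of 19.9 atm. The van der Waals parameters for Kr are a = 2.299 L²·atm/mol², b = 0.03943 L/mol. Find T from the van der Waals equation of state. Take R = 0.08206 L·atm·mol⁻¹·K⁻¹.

T = (P + a n²/V²)(V − nb)/(nR)
P + a n²/V² = 19.9 + (2.299)(0.293)²/(0.3007)² = 22.083 atm
V − nb = 0.3007 − (0.293)(0.03943) = 0.28915 L
T = (22.083)(0.28915)/((0.293)(0.08206)) = 265.6 K

T ≈ 265.6 K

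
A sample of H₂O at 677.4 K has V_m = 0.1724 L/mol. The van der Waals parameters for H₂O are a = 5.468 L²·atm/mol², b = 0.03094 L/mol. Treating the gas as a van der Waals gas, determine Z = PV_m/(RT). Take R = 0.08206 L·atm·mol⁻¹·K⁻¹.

P = RT/(V_m − b) − a/V_m² = (0.08206)(677.4)/(0.1724 − 0.03094) − 5.468/(0.1724)²
  = 55.587/0.14146 − 183.97 = 392.95 − 183.97 = 208.98 atm
Z = PV_m/(RT) = (208.98)(0.1724)/((0.08206)(677.4)) = 36.028/55.587 = 0.6481

Z ≈ 0.6481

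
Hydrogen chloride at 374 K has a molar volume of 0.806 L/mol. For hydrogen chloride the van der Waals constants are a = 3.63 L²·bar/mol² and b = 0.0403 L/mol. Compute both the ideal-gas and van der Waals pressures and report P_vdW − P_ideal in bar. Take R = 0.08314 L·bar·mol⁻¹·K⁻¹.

Ideal: P_ideal = RT/V_m = (0.08314)(374)/0.806 = 38.5786 bar
vdW: P = RT/(V_m − b) − a/V_m² = 31.0944/0.765700 − 3.63/0.649636 = 40.6091 − 5.58774 = 35.0214 bar
ΔP = 35.0214 − 38.5786 = -3.557 bar

ΔP ≈ -3.557 bar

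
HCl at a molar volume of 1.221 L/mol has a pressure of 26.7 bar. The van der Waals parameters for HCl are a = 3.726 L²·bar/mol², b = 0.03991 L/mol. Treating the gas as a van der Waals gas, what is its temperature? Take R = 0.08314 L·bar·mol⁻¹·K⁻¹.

T = (P + a/V_m²)(V_m − b)/R
P + a/V_m² = 26.7 + 3.726/(1.221)² = 29.199 bar
V_m − b = 1.221 − 0.03991 = 1.1811 L/mol
T = (29.199)(1.1811)/0.08314 = 414.8 K

T ≈ 414.8 K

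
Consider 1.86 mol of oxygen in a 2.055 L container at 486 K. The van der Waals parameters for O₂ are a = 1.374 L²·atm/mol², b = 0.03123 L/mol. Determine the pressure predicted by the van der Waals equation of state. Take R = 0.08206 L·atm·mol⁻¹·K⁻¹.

P ≈ 36.02 atm

P = nRT/(V − nb) − a n²/V²
nRT/(V − nb) = (1.86)(0.08206)(486)/(2.055 − 1.86×0.03123) = 74.179/1.9969 = 37.147 atm
a n²/V² = (1.374)(1.86)²/(2.055)² = 1.1256 atm
P = 37.147 − 1.1256 = 36.02 atm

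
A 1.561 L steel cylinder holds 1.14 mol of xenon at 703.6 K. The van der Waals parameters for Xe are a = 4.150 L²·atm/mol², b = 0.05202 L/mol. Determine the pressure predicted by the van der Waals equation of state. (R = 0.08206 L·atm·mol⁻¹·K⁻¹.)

P = nRT/(V − nb) − a n²/V²
nRT/(V − nb) = (1.14)(0.08206)(703.6)/(1.561 − 1.14×0.05202) = 65.821/1.5017 = 43.831 atm
a n²/V² = (4.150)(1.14)²/(1.561)² = 2.2134 atm
P = 43.831 − 2.2134 = 41.62 atm

P ≈ 41.62 atm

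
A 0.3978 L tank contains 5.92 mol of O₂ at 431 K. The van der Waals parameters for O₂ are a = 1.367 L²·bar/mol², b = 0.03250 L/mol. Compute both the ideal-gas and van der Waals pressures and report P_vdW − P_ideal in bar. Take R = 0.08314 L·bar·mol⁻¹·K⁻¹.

Ideal: P_ideal = nRT/V = (5.92)(0.08314)(431)/0.3978 = 533.266 bar
vdW: P = nRT/(V − nb) − a n²/V² = 212.133/0.205400 − 47.9084/0.158245 = 1032.78 − 302.748 = 730.03 bar
ΔP = 730.03 − 533.266 = 196.8 bar

ΔP ≈ 196.8 bar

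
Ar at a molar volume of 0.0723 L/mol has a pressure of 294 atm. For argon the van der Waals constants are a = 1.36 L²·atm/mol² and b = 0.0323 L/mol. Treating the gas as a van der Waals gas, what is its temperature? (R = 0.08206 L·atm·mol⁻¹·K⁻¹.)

T = (P + a/V_m²)(V_m − b)/R
P + a/V_m² = 294 + 1.36/(0.0723)² = 554.17 atm
V_m − b = 0.0723 − 0.0323 = 0.040000 L/mol
T = (554.17)(0.040000)/0.08206 = 270.1 K

T ≈ 270.1 K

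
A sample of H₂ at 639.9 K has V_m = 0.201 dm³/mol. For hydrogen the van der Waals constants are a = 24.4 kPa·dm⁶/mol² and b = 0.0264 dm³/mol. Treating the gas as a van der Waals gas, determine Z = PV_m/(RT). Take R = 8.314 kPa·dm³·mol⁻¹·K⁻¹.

Z ≈ 1.128

P = RT/(V_m − b) − a/V_m² = (8.314)(639.9)/(0.201 − 0.0264) − 24.4/(0.201)²
  = 5320.1/0.17460 − 603.95 = 30470 − 603.95 = 29866 kPa
Z = PV_m/(RT) = (29866)(0.201)/((8.314)(639.9)) = 6003.1/5320.1 = 1.128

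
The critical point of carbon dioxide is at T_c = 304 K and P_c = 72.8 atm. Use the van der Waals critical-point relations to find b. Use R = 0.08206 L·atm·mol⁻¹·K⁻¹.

b ≈ 0.04283 L/mol

From T_c = 8a/(27Rb) and P_c = a/(27b²): b = R T_c/(8 P_c).
b = (0.08206)(304)/(8×72.8) = 24.946/582.40 = 0.04283 L/mol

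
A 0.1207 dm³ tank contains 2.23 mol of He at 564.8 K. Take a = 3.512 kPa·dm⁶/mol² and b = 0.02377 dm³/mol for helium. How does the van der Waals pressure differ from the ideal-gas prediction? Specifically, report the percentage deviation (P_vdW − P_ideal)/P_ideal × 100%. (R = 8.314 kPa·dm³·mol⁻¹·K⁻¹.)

Ideal: P_ideal = nRT/V = (2.23)(8.314)(564.8)/0.1207 = 86756.6 kPa
vdW: P = nRT/(V − nb) − a n²/V² = 10471.5/0.0676929 − 17.4648/0.0145685 = 154691 − 1198.81 = 153492 kPa
% deviation = (153492 − 86756.6)/86756.6 × 100% = 76.92%

76.92 %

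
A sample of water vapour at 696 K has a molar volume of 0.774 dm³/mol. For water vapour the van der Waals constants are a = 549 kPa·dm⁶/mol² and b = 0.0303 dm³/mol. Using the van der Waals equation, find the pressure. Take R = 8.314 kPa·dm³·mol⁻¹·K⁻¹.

P ≈ 6864 kPa

P = RT/(V_m − b) − a/V_m²
RT/(V_m − b) = (8.314)(696)/(0.774 − 0.0303) = 5786.5/0.74370 = 7780.7 kPa
a/V_m² = 549/(0.774)² = 916.41 kPa
P = 7780.7 − 916.41 = 6864 kPa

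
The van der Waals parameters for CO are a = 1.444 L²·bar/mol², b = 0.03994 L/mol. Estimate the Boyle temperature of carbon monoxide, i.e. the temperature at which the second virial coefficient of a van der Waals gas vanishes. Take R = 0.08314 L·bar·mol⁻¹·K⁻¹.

For a van der Waals gas the second virial coefficient B₂ = b − a/(RT) vanishes at T_B = a/(Rb).
T_B = 1.444/(0.08314×0.03994) = 1.444/0.0033206 = 434.9 K

T_B ≈ 434.9 K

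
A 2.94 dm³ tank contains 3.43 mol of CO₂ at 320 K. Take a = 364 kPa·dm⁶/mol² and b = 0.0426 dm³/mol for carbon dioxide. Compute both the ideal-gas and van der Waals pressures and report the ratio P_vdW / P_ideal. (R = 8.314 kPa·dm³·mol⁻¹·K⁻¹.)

Ideal: P_ideal = nRT/V = (3.43)(8.314)(320)/2.94 = 3103.89 kPa
vdW: P = nRT/(V − nb) − a n²/V² = 9125.45/2.79388 − 4282.42/8.64360 = 3266.23 − 495.444 = 2770.79 kPa
Ratio = 2770.79/3103.89 = 0.8927

P_vdW / P_ideal ≈ 0.8927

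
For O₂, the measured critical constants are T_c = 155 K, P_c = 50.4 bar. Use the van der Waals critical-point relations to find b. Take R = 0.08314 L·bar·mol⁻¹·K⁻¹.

From T_c = 8a/(27Rb) and P_c = a/(27b²): b = R T_c/(8 P_c).
b = (0.08314)(155)/(8×50.4) = 12.887/403.20 = 0.03196 L/mol

b ≈ 0.03196 L/mol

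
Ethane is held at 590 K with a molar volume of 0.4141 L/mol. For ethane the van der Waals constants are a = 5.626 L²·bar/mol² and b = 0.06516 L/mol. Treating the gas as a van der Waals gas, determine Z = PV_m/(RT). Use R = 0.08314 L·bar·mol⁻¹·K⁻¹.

Z ≈ 0.9098

P = RT/(V_m − b) − a/V_m² = (0.08314)(590)/(0.4141 − 0.06516) − 5.626/(0.4141)²
  = 49.053/0.34894 − 32.809 = 140.58 − 32.809 = 107.77 bar
Z = PV_m/(RT) = (107.77)(0.4141)/((0.08314)(590)) = 44.628/49.053 = 0.9098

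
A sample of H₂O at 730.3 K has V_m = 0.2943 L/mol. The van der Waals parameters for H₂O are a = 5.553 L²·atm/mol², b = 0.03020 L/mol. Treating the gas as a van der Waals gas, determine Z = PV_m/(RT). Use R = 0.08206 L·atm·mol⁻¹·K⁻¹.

P = RT/(V_m − b) − a/V_m² = (0.08206)(730.3)/(0.2943 − 0.03020) − 5.553/(0.2943)²
  = 59.928/0.26410 − 64.113 = 226.91 − 64.113 = 162.80 atm
Z = PV_m/(RT) = (162.80)(0.2943)/((0.08206)(730.3)) = 47.912/59.928 = 0.7995

Z ≈ 0.7995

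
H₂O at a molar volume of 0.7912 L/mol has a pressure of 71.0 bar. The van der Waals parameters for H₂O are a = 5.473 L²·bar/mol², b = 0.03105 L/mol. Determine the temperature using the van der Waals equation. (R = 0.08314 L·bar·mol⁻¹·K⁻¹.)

T = (P + a/V_m²)(V_m − b)/R
P + a/V_m² = 71.0 + 5.473/(0.7912)² = 79.743 bar
V_m − b = 0.7912 − 0.03105 = 0.76015 L/mol
T = (79.743)(0.76015)/0.08314 = 729.1 K

T ≈ 729.1 K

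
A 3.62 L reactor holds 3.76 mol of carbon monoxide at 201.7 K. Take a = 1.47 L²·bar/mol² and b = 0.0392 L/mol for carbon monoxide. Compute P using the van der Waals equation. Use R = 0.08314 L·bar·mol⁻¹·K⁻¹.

P = nRT/(V − nb) − a n²/V²
nRT/(V − nb) = (3.76)(0.08314)(201.7)/(3.62 − 3.76×0.0392) = 63.053/3.4726 = 18.157 bar
a n²/V² = (1.47)(3.76)²/(3.62)² = 1.5859 bar
P = 18.157 − 1.5859 = 16.57 bar

P ≈ 16.57 bar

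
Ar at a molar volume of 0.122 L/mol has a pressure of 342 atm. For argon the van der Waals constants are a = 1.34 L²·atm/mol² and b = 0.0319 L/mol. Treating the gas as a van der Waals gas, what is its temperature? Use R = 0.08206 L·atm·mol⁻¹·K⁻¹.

T = (P + a/V_m²)(V_m − b)/R
P + a/V_m² = 342 + 1.34/(0.122)² = 432.03 atm
V_m − b = 0.122 − 0.0319 = 0.090100 L/mol
T = (432.03)(0.090100)/0.08206 = 474.4 K

T ≈ 474.4 K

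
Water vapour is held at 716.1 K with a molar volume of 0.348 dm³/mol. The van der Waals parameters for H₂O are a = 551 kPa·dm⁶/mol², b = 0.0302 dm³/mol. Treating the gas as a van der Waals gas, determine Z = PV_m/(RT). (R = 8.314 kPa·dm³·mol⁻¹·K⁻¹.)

Z ≈ 0.8291

P = RT/(V_m − b) − a/V_m² = (8.314)(716.1)/(0.348 − 0.0302) − 551/(0.348)²
  = 5953.7/0.31780 − 4549.8 = 18734 − 4549.8 = 14184 kPa
Z = PV_m/(RT) = (14184)(0.348)/((8.314)(716.1)) = 4936.0/5953.7 = 0.8291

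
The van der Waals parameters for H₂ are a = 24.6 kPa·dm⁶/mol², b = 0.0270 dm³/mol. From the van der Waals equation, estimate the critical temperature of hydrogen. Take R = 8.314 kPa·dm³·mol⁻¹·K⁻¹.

T_c ≈ 32.47 K

For a van der Waals gas, T_c = 8a/(27Rb).
T_c = 8×24.6/(27×8.314×0.0270) = 196.80/6.0609 = 32.47 K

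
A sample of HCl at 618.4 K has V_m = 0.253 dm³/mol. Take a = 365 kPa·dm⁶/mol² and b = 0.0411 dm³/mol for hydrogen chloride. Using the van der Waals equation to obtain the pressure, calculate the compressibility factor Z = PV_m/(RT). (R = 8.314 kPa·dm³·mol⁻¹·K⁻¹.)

Z ≈ 0.9134

P = RT/(V_m − b) − a/V_m² = (8.314)(618.4)/(0.253 − 0.0411) − 365/(0.253)²
  = 5141.4/0.21190 − 5702.3 = 24263 − 5702.3 = 18561 kPa
Z = PV_m/(RT) = (18561)(0.253)/((8.314)(618.4)) = 4695.9/5141.4 = 0.9134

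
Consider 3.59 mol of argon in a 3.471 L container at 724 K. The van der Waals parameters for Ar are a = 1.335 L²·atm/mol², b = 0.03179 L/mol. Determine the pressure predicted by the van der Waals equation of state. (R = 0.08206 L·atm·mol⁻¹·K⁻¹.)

P = nRT/(V − nb) − a n²/V²
nRT/(V − nb) = (3.59)(0.08206)(724)/(3.471 − 3.59×0.03179) = 213.29/3.3569 = 63.538 atm
a n²/V² = (1.335)(3.59)²/(3.471)² = 1.4281 atm
P = 63.538 − 1.4281 = 62.11 atm

P ≈ 62.11 atm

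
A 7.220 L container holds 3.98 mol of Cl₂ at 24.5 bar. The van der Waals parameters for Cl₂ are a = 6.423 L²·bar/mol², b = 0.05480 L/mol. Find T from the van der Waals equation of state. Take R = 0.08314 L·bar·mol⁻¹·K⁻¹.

T ≈ 559.7 K

T = (P + a n²/V²)(V − nb)/(nR)
P + a n²/V² = 24.5 + (6.423)(3.98)²/(7.220)² = 26.452 bar
V − nb = 7.220 − (3.98)(0.05480) = 7.0019 L
T = (26.452)(7.0019)/((3.98)(0.08314)) = 559.7 K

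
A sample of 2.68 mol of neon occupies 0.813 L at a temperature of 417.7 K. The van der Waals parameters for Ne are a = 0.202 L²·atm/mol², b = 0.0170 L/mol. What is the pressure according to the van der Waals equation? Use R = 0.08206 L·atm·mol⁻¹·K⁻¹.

P = nRT/(V − nb) − a n²/V²
nRT/(V − nb) = (2.68)(0.08206)(417.7)/(0.813 − 2.68×0.0170) = 91.861/0.76744 = 119.70 atm
a n²/V² = (0.202)(2.68)²/(0.813)² = 2.1950 atm
P = 119.70 − 2.1950 = 117.5 atm

P ≈ 117.5 atm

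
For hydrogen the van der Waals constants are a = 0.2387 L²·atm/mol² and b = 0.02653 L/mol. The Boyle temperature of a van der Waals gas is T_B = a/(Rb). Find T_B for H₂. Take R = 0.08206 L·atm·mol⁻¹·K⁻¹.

For a van der Waals gas the second virial coefficient B₂ = b − a/(RT) vanishes at T_B = a/(Rb).
T_B = 0.2387/(0.08206×0.02653) = 0.2387/0.0021771 = 109.6 K

T_B ≈ 109.6 K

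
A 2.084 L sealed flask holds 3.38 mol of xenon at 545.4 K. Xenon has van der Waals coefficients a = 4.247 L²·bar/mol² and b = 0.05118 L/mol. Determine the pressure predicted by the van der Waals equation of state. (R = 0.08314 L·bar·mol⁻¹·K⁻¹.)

P ≈ 69.03 bar

P = nRT/(V − nb) − a n²/V²
nRT/(V − nb) = (3.38)(0.08314)(545.4)/(2.084 − 3.38×0.05118) = 153.26/1.9110 = 80.199 bar
a n²/V² = (4.247)(3.38)²/(2.084)² = 11.172 bar
P = 80.199 − 11.172 = 69.03 bar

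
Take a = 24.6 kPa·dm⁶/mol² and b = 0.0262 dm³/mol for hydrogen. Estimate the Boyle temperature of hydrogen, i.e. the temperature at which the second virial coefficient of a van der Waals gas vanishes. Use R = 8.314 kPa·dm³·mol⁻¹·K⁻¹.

For a van der Waals gas the second virial coefficient B₂ = b − a/(RT) vanishes at T_B = a/(Rb).
T_B = 24.6/(8.314×0.0262) = 24.6/0.21783 = 112.9 K

T_B ≈ 112.9 K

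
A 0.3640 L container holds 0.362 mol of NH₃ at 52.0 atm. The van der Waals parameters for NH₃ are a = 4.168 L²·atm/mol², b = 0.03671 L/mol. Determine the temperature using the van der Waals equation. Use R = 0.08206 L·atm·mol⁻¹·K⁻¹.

T = (P + a n²/V²)(V − nb)/(nR)
P + a n²/V² = 52.0 + (4.168)(0.362)²/(0.3640)² = 56.122 atm
V − nb = 0.3640 − (0.362)(0.03671) = 0.35071 L
T = (56.122)(0.35071)/((0.362)(0.08206)) = 662.6 K

T ≈ 662.6 K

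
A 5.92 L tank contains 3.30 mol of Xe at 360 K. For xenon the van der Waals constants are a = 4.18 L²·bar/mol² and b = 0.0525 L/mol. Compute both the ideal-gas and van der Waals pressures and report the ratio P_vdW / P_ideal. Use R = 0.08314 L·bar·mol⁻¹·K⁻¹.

P_vdW / P_ideal ≈ 0.9523

Ideal: P_ideal = nRT/V = (3.30)(0.08314)(360)/5.92 = 16.6842 bar
vdW: P = nRT/(V − nb) − a n²/V² = 98.7703/5.74675 − 45.5202/35.0464 = 17.1872 − 1.29886 = 15.8883 bar
Ratio = 15.8883/16.6842 = 0.9523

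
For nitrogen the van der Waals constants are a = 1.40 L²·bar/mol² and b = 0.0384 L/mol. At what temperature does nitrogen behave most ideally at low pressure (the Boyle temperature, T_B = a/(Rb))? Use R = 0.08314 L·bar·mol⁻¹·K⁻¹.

T_B ≈ 438.5 K

For a van der Waals gas the second virial coefficient B₂ = b − a/(RT) vanishes at T_B = a/(Rb).
T_B = 1.40/(0.08314×0.0384) = 1.40/0.0031926 = 438.5 K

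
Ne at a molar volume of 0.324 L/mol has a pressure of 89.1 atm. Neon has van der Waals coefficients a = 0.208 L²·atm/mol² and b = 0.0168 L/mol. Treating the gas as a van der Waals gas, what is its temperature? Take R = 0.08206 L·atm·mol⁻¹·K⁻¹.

T = (P + a/V_m²)(V_m − b)/R
P + a/V_m² = 89.1 + 0.208/(0.324)² = 91.081 atm
V_m − b = 0.324 − 0.0168 = 0.30720 L/mol
T = (91.081)(0.30720)/0.08206 = 341.0 K

T ≈ 341.0 K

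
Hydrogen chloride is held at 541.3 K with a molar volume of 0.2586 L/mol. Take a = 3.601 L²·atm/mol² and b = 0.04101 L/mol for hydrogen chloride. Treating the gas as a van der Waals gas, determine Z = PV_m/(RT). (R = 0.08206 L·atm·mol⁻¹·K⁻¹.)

P = RT/(V_m − b) − a/V_m² = (0.08206)(541.3)/(0.2586 − 0.04101) − 3.601/(0.2586)²
  = 44.419/0.21759 − 53.848 = 204.14 − 53.848 = 150.29 atm
Z = PV_m/(RT) = (150.29)(0.2586)/((0.08206)(541.3)) = 38.865/44.419 = 0.8750

Z ≈ 0.8750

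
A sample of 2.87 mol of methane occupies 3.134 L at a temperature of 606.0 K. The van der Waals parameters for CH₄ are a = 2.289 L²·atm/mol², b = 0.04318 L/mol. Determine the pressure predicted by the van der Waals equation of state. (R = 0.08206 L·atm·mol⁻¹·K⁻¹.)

P ≈ 45.49 atm

P = nRT/(V − nb) − a n²/V²
nRT/(V − nb) = (2.87)(0.08206)(606.0)/(3.134 − 2.87×0.04318) = 142.72/3.0101 = 47.414 atm
a n²/V² = (2.289)(2.87)²/(3.134)² = 1.9196 atm
P = 47.414 − 1.9196 = 45.49 atm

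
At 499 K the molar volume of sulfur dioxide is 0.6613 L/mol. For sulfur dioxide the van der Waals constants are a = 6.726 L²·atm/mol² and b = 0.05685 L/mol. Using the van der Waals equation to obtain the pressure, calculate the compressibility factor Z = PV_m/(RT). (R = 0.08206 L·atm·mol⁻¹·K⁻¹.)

Z ≈ 0.8457

P = RT/(V_m − b) − a/V_m² = (0.08206)(499)/(0.6613 − 0.05685) − 6.726/(0.6613)²
  = 40.948/0.60445 − 15.380 = 67.744 − 15.380 = 52.364 atm
Z = PV_m/(RT) = (52.364)(0.6613)/((0.08206)(499)) = 34.628/40.948 = 0.8457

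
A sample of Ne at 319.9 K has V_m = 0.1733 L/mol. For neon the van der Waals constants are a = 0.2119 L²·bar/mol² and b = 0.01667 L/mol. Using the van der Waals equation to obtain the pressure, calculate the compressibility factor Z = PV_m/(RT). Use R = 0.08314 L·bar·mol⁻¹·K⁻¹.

P = RT/(V_m − b) − a/V_m² = (0.08314)(319.9)/(0.1733 − 0.01667) − 0.2119/(0.1733)²
  = 26.596/0.15663 − 7.0556 = 169.80 − 7.0556 = 162.74 bar
Z = PV_m/(RT) = (162.74)(0.1733)/((0.08314)(319.9)) = 28.203/26.596 = 1.060

Z ≈ 1.060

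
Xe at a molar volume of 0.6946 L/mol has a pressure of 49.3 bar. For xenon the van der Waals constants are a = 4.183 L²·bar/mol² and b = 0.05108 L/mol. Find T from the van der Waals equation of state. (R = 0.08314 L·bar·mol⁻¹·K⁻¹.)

T = (P + a/V_m²)(V_m − b)/R
P + a/V_m² = 49.3 + 4.183/(0.6946)² = 57.970 bar
V_m − b = 0.6946 − 0.05108 = 0.64352 L/mol
T = (57.970)(0.64352)/0.08314 = 448.7 K

T ≈ 448.7 K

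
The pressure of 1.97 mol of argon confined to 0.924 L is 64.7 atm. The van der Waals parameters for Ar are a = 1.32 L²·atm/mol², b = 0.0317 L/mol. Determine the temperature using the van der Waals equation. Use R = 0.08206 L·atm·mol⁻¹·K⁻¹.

T ≈ 376.8 K

T = (P + a n²/V²)(V − nb)/(nR)
P + a n²/V² = 64.7 + (1.32)(1.97)²/(0.924)² = 70.700 atm
V − nb = 0.924 − (1.97)(0.0317) = 0.86155 L
T = (70.700)(0.86155)/((1.97)(0.08206)) = 376.8 K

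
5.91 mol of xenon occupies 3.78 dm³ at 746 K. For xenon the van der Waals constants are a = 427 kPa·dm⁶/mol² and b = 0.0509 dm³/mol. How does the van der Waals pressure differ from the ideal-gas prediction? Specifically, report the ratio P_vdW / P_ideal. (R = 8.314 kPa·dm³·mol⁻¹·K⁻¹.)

P_vdW / P_ideal ≈ 0.9788

Ideal: P_ideal = nRT/V = (5.91)(8.314)(746)/3.78 = 9697.16 kPa
vdW: P = nRT/(V − nb) − a n²/V² = 36655.3/3.47918 − 14914.3/14.2884 = 10535.6 − 1043.80 = 9491.8 kPa
Ratio = 9491.8/9697.16 = 0.9788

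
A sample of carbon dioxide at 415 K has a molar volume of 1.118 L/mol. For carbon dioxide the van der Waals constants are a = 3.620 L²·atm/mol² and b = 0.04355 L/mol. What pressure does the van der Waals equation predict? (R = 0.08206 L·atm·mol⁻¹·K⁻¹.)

P = RT/(V_m − b) − a/V_m²
RT/(V_m − b) = (0.08206)(415)/(1.118 − 0.04355) = 34.055/1.0745 = 31.694 atm
a/V_m² = 3.620/(1.118)² = 2.8962 atm
P = 31.694 − 2.8962 = 28.80 atm

P ≈ 28.80 atm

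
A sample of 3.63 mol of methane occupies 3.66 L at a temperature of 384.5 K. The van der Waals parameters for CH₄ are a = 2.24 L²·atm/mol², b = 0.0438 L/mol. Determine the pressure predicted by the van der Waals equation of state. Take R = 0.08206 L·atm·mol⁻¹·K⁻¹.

P = nRT/(V − nb) − a n²/V²
nRT/(V − nb) = (3.63)(0.08206)(384.5)/(3.66 − 3.63×0.0438) = 114.53/3.5010 = 32.714 atm
a n²/V² = (2.24)(3.63)²/(3.66)² = 2.2034 atm
P = 32.714 − 2.2034 = 30.51 atm

P ≈ 30.51 atm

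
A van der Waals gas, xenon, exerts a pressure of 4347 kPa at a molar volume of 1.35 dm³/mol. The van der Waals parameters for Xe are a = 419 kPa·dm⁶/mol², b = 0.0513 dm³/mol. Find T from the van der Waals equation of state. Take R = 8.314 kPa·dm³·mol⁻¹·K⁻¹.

T ≈ 714.9 K

T = (P + a/V_m²)(V_m − b)/R
P + a/V_m² = 4347 + 419/(1.35)² = 4576.9 kPa
V_m − b = 1.35 − 0.0513 = 1.2987 dm³/mol
T = (4576.9)(1.2987)/8.314 = 714.9 K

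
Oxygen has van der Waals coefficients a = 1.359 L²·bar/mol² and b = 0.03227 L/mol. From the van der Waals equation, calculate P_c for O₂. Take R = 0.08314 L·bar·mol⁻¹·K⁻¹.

For a van der Waals gas, P_c = a/(27b²).
P_c = 1.359/(27×(0.03227)²) = 1.359/0.028117 = 48.33 bar

P_c ≈ 48.33 bar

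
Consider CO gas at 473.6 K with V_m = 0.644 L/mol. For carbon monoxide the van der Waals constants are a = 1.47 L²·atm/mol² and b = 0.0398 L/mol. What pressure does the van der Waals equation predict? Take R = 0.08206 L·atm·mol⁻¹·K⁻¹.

P = RT/(V_m − b) − a/V_m²
RT/(V_m − b) = (0.08206)(473.6)/(0.644 − 0.0398) = 38.864/0.60420 = 64.323 atm
a/V_m² = 1.47/(0.644)² = 3.5444 atm
P = 64.323 − 3.5444 = 60.78 atm

P ≈ 60.78 atm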